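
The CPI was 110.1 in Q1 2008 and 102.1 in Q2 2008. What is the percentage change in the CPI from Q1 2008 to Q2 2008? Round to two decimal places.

-7.27%

Change = (102.1 − 110.1) / 110.1 × 100
       = -8.0 / 110.1 × 100 = -7.2661%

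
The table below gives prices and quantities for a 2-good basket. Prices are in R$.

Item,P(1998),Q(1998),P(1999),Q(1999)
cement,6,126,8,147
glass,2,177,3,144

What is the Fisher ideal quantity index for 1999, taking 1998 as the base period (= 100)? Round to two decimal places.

Laspeyres component (base-period weights):
ΣP(1998)Q(1999) = 6×147 + 2×144 = 882 + 288 = 1170
ΣP(1998)Q(1998) = 6×126 + 2×177 = 756 + 354 = 1110
L = 1170 / 1110 × 100 = 105.4054
Paasche component (current-period weights):
ΣP(1999)Q(1999) = 8×147 + 3×144 = 1176 + 432 = 1608
ΣP(1999)Q(1998) = 8×126 + 3×177 = 1008 + 531 = 1539
P = 1608 / 1539 × 100 = 104.4834
Fisher = √(L × P) = √(105.4054 × 104.4834) = 104.9434

104.94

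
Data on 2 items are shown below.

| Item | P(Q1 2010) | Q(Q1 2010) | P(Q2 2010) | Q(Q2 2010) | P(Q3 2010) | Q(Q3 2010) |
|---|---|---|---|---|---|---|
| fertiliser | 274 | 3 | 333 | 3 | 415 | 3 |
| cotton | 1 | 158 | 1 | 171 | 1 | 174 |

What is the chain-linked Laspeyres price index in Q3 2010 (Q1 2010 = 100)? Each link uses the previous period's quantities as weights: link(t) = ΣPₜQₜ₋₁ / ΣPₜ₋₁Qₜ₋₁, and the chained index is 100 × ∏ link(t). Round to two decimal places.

142.88

Link Q1 2010→Q2 2010:
ΣP(Q2 2010)Q(Q1 2010) = 333×3 + 1×158 = 999 + 158 = 1157
ΣP(Q1 2010)Q(Q1 2010) = 274×3 + 1×158 = 822 + 158 = 980
link = 1157/980 = 1.180612
Link Q2 2010→Q3 2010:
ΣP(Q3 2010)Q(Q2 2010) = 415×3 + 1×171 = 1245 + 171 = 1416
ΣP(Q2 2010)Q(Q2 2010) = 333×3 + 1×171 = 999 + 171 = 1170
link = 1416/1170 = 1.210256
Chained index = 100 × 1.180612 × 1.210256 = 142.8844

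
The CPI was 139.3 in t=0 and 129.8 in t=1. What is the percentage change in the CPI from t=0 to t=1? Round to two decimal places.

-6.82%

Change = (129.8 − 139.3) / 139.3 × 100
       = -9.5 / 139.3 × 100 = -6.8198%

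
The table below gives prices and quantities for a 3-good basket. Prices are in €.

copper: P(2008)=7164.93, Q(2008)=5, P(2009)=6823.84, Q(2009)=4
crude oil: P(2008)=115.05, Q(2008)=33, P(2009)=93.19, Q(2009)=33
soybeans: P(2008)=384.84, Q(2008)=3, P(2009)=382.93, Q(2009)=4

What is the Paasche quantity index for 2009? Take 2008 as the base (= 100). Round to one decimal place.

Paasche quantity index uses current-period prices as weights.
ΣP(2009)·Q(2009) = 6823.84×4 + 93.19×33 + 382.93×4 = 27295.36 + 3075.27 + 1531.72 = 31902.35
ΣP(2009)·Q(2008) = 6823.84×5 + 93.19×33 + 382.93×3 = 34119.2 + 3075.27 + 1148.79 = 38343.26
Index = 31902.35 / 38343.26 × 100 = 83.2020

83.2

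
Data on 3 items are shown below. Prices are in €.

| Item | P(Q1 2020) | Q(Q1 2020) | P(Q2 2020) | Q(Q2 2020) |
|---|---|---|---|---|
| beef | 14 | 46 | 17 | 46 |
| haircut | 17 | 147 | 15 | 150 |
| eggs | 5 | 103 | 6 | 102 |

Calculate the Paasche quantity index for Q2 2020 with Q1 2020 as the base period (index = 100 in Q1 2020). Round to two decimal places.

Paasche quantity index uses current-period prices as weights.
ΣP(Q2 2020)·Q(Q2 2020) = 17×46 + 15×150 + 6×102 = 782 + 2250 + 612 = 3644
ΣP(Q2 2020)·Q(Q1 2020) = 17×46 + 15×147 + 6×103 = 782 + 2205 + 618 = 3605
Index = 3644 / 3605 × 100 = 101.0818

101.08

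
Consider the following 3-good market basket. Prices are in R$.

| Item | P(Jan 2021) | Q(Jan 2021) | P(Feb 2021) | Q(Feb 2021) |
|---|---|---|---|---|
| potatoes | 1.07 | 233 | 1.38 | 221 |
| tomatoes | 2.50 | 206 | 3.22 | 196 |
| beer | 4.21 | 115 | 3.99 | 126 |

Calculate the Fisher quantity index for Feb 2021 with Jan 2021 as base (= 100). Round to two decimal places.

Laspeyres component (base-period weights):
ΣP(Jan 2021)Q(Feb 2021) = 1.07×221 + 2.50×196 + 4.21×126 = 236.47 + 490 + 530.46 = 1256.93
ΣP(Jan 2021)Q(Jan 2021) = 1.07×233 + 2.50×206 + 4.21×115 = 249.31 + 515 + 484.15 = 1248.46
L = 1256.93 / 1248.46 × 100 = 100.6784
Paasche component (current-period weights):
ΣP(Feb 2021)Q(Feb 2021) = 1.38×221 + 3.22×196 + 3.99×126 = 304.98 + 631.12 + 502.74 = 1438.84
ΣP(Feb 2021)Q(Jan 2021) = 1.38×233 + 3.22×206 + 3.99×115 = 321.54 + 663.32 + 458.85 = 1443.71
P = 1438.84 / 1443.71 × 100 = 99.6627
Fisher = √(L × P) = √(100.6784 × 99.6627) = 100.1693

100.17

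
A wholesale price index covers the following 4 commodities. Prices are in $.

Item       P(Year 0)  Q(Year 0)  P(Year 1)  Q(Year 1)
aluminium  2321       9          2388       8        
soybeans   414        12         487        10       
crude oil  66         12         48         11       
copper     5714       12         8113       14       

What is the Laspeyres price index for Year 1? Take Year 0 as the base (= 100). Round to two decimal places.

Laspeyres price index uses base-period quantities as weights.
ΣP(Year 1)·Q(Year 0) = 2388×9 + 487×12 + 48×12 + 8113×12 = 21492 + 5844 + 576 + 97356 = 125268
ΣP(Year 0)·Q(Year 0) = 2321×9 + 414×12 + 66×12 + 5714×12 = 20889 + 4968 + 792 + 68568 = 95217
Index = 125268 / 95217 × 100 = 131.5605

131.56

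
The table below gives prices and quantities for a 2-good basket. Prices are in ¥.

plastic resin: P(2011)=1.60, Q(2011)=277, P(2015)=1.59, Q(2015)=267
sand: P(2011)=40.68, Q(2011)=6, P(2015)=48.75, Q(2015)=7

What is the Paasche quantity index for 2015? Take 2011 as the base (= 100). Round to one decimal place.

104.5

Paasche quantity index uses current-period prices as weights.
ΣP(2015)·Q(2015) = 1.59×267 + 48.75×7 = 424.53 + 341.25 = 765.78
ΣP(2015)·Q(2011) = 1.59×277 + 48.75×6 = 440.43 + 292.5 = 732.93
Index = 765.78 / 732.93 × 100 = 104.4820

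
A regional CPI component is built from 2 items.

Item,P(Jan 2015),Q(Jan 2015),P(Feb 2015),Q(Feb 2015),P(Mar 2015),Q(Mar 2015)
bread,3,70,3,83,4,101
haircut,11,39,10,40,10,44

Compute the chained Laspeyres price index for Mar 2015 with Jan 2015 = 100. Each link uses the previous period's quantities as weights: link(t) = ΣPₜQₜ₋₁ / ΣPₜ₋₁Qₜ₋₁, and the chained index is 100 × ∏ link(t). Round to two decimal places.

Link Jan 2015→Feb 2015:
ΣP(Feb 2015)Q(Jan 2015) = 3×70 + 10×39 = 210 + 390 = 600
ΣP(Jan 2015)Q(Jan 2015) = 3×70 + 11×39 = 210 + 429 = 639
link = 600/639 = 0.938967
Link Feb 2015→Mar 2015:
ΣP(Mar 2015)Q(Feb 2015) = 4×83 + 10×40 = 332 + 400 = 732
ΣP(Feb 2015)Q(Feb 2015) = 3×83 + 10×40 = 249 + 400 = 649
link = 732/649 = 1.127889
Chained index = 100 × 0.938967 × 1.127889 = 105.9051

105.91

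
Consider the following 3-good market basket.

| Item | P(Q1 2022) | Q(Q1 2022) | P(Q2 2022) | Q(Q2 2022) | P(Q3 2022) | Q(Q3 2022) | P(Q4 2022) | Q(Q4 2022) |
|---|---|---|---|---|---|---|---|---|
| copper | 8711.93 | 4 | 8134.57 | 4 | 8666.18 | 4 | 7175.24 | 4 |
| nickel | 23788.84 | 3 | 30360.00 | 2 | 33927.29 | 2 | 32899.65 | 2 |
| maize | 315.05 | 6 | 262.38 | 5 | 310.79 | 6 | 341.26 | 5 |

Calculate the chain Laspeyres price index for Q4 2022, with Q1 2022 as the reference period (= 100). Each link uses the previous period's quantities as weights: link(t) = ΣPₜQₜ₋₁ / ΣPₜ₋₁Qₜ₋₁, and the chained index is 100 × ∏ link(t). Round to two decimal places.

117.88

Link Q1 2022→Q2 2022:
ΣP(Q2 2022)Q(Q1 2022) = 8134.57×4 + 30360.00×3 + 262.38×6 = 32538.28 + 91080 + 1574.28 = 125192.56
ΣP(Q1 2022)Q(Q1 2022) = 8711.93×4 + 23788.84×3 + 315.05×6 = 34847.72 + 71366.52 + 1890.3 = 108104.54
link = 125192.56/108104.54 = 1.158069
Link Q2 2022→Q3 2022:
ΣP(Q3 2022)Q(Q2 2022) = 8666.18×4 + 33927.29×2 + 310.79×5 = 34664.72 + 67854.58 + 1553.95 = 104073.25
ΣP(Q2 2022)Q(Q2 2022) = 8134.57×4 + 30360.00×2 + 262.38×5 = 32538.28 + 60720 + 1311.9 = 94570.18
link = 104073.25/94570.18 = 1.100487
Link Q3 2022→Q4 2022:
ΣP(Q4 2022)Q(Q3 2022) = 7175.24×4 + 32899.65×2 + 341.26×6 = 28700.96 + 65799.3 + 2047.56 = 96547.82
ΣP(Q3 2022)Q(Q3 2022) = 8666.18×4 + 33927.29×2 + 310.79×6 = 34664.72 + 67854.58 + 1864.74 = 104384.04
link = 96547.82/104384.04 = 0.924929
Chained index = 100 × 1.158069 × 1.100487 × 0.924929 = 117.8767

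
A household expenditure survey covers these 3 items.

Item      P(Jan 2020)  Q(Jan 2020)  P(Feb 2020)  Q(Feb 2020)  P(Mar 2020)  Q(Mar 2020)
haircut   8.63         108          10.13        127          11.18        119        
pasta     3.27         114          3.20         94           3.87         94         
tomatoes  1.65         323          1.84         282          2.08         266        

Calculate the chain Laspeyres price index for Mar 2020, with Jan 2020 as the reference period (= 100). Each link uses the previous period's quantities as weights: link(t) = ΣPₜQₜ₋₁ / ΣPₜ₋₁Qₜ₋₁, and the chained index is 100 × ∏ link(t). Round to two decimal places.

125.72

Link Jan 2020→Feb 2020:
ΣP(Feb 2020)Q(Jan 2020) = 10.13×108 + 3.20×114 + 1.84×323 = 1094.04 + 364.8 + 594.32 = 2053.16
ΣP(Jan 2020)Q(Jan 2020) = 8.63×108 + 3.27×114 + 1.65×323 = 932.04 + 372.78 + 532.95 = 1837.77
link = 2053.16/1837.77 = 1.117202
Link Feb 2020→Mar 2020:
ΣP(Mar 2020)Q(Feb 2020) = 11.18×127 + 3.87×94 + 2.08×282 = 1419.86 + 363.78 + 586.56 = 2370.2
ΣP(Feb 2020)Q(Feb 2020) = 10.13×127 + 3.20×94 + 1.84×282 = 1286.51 + 300.8 + 518.88 = 2106.19
link = 2370.2/2106.19 = 1.125350
Chained index = 100 × 1.117202 × 1.125350 = 125.7243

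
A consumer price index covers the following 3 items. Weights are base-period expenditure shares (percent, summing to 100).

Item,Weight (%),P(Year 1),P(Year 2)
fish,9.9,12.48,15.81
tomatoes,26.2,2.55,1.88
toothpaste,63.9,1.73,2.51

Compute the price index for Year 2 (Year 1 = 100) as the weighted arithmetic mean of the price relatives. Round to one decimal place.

124.6

fish: 9.9 × (15.81/12.48) = 9.9 × 1.266827 = 12.5416
tomatoes: 26.2 × (1.88/2.55) = 26.2 × 0.737255 = 19.3161
toothpaste: 63.9 × (2.51/1.73) = 63.9 × 1.450867 = 92.7104
Index = Σ wᵢ·(p₁ᵢ/p₀ᵢ) = 12.5416 + 19.3161 + 92.7104 = 124.5681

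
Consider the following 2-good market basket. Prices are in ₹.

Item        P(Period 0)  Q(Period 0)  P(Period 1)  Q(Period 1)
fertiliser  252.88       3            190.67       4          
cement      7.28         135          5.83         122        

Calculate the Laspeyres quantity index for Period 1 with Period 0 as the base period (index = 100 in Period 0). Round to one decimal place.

109.1

Laspeyres quantity index uses base-period prices as weights.
ΣP(Period 0)·Q(Period 1) = 252.88×4 + 7.28×122 = 1011.52 + 888.16 = 1899.68
ΣP(Period 0)·Q(Period 0) = 252.88×3 + 7.28×135 = 758.64 + 982.8 = 1741.44
Index = 1899.68 / 1741.44 × 100 = 109.0867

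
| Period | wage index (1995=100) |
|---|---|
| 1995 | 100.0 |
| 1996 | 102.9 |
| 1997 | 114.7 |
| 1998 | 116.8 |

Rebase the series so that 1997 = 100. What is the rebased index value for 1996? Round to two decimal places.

Rebased(1996) = 102.9 / 114.7 × 100 = 89.7123

89.71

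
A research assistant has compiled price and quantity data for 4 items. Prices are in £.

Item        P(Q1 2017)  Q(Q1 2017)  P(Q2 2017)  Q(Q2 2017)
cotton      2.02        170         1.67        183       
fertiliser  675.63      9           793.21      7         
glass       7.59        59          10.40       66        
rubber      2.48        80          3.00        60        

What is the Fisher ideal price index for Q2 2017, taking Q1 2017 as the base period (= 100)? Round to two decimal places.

117.02

Laspeyres component (base-period weights):
ΣP(Q2 2017)Q(Q1 2017) = 1.67×170 + 793.21×9 + 10.40×59 + 3.00×80 = 283.9 + 7138.89 + 613.6 + 240 = 8276.39
ΣP(Q1 2017)Q(Q1 2017) = 2.02×170 + 675.63×9 + 7.59×59 + 2.48×80 = 343.4 + 6080.67 + 447.81 + 198.4 = 7070.28
L = 8276.39 / 7070.28 × 100 = 117.0589
Paasche component (current-period weights):
ΣP(Q2 2017)Q(Q2 2017) = 1.67×183 + 793.21×7 + 10.40×66 + 3.00×60 = 305.61 + 5552.47 + 686.4 + 180 = 6724.48
ΣP(Q1 2017)Q(Q2 2017) = 2.02×183 + 675.63×7 + 7.59×66 + 2.48×60 = 369.66 + 4729.41 + 500.94 + 148.8 = 5748.81
P = 6724.48 / 5748.81 × 100 = 116.9717
Fisher = √(L × P) = √(117.0589 × 116.9717) = 117.0153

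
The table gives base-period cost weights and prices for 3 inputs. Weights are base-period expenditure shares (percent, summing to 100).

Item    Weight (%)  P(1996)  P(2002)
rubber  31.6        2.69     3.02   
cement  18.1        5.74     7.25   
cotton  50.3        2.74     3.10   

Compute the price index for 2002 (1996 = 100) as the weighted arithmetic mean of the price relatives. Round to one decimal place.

115.2

rubber: 31.6 × (3.02/2.69) = 31.6 × 1.122677 = 35.4766
cement: 18.1 × (7.25/5.74) = 18.1 × 1.263066 = 22.8615
cotton: 50.3 × (3.10/2.74) = 50.3 × 1.131387 = 56.9088
Index = Σ wᵢ·(p₁ᵢ/p₀ᵢ) = 35.4766 + 22.8615 + 56.9088 = 115.2468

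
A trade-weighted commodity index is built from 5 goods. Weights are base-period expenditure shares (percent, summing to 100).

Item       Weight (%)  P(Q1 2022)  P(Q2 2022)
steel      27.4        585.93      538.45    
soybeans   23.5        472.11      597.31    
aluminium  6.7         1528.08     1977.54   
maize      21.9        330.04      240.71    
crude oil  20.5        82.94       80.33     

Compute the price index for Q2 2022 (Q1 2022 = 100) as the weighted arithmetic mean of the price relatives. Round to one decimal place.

steel: 27.4 × (538.45/585.93) = 27.4 × 0.918966 = 25.1797
soybeans: 23.5 × (597.31/472.11) = 23.5 × 1.265192 = 29.7320
aluminium: 6.7 × (1977.54/1528.08) = 6.7 × 1.294134 = 8.6707
maize: 21.9 × (240.71/330.04) = 21.9 × 0.729336 = 15.9725
crude oil: 20.5 × (80.33/82.94) = 20.5 × 0.968531 = 19.8549
Index = Σ wᵢ·(p₁ᵢ/p₀ᵢ) = 25.1797 + 29.7320 + 8.6707 + 15.9725 + 19.8549 = 99.4097

99.4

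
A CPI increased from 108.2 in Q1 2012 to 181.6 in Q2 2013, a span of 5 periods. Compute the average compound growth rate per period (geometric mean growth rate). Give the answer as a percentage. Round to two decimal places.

10.91%

Growth factor = (181.6/108.2)^(1/5) = (1.678373)^(1/5) = 1.109118
Growth rate = 1.109118 − 1 = 0.109118 = 10.9118%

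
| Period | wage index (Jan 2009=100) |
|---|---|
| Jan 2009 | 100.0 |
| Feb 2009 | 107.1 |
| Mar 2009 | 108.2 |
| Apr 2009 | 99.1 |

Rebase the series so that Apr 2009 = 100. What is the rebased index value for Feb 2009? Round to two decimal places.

108.07

Rebased(Feb 2009) = 107.1 / 99.1 × 100 = 108.0727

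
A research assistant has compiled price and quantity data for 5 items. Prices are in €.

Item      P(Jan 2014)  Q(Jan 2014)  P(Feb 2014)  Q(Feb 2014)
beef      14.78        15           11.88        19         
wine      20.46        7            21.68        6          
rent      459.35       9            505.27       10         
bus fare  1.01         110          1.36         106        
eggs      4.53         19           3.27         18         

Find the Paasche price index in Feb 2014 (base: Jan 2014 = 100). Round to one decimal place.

108.2

Paasche price index uses current-period quantities as weights.
ΣP(Feb 2014)·Q(Feb 2014) = 11.88×19 + 21.68×6 + 505.27×10 + 1.36×106 + 3.27×18 = 225.72 + 130.08 + 5052.7 + 144.16 + 58.86 = 5611.52
ΣP(Jan 2014)·Q(Feb 2014) = 14.78×19 + 20.46×6 + 459.35×10 + 1.01×106 + 4.53×18 = 280.82 + 122.76 + 4593.5 + 107.06 + 81.54 = 5185.68
Index = 5611.52 / 5185.68 × 100 = 108.2118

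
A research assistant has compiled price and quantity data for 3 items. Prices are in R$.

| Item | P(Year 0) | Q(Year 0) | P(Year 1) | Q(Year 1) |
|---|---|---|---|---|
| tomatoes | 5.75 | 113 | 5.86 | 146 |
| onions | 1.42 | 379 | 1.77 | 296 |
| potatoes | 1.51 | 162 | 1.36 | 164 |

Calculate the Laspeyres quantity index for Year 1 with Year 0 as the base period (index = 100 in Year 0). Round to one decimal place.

Laspeyres quantity index uses base-period prices as weights.
ΣP(Year 0)·Q(Year 1) = 5.75×146 + 1.42×296 + 1.51×164 = 839.5 + 420.32 + 247.64 = 1507.46
ΣP(Year 0)·Q(Year 0) = 5.75×113 + 1.42×379 + 1.51×162 = 649.75 + 538.18 + 244.62 = 1432.55
Index = 1507.46 / 1432.55 × 100 = 105.2291

105.2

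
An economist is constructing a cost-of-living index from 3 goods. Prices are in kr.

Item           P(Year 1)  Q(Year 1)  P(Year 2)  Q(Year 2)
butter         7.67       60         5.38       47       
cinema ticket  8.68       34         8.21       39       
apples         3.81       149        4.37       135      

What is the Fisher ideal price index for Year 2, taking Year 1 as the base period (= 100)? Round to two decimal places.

95.28

Laspeyres component (base-period weights):
ΣP(Year 2)Q(Year 1) = 5.38×60 + 8.21×34 + 4.37×149 = 322.8 + 279.14 + 651.13 = 1253.07
ΣP(Year 1)Q(Year 1) = 7.67×60 + 8.68×34 + 3.81×149 = 460.2 + 295.12 + 567.69 = 1323.01
L = 1253.07 / 1323.01 × 100 = 94.7136
Paasche component (current-period weights):
ΣP(Year 2)Q(Year 2) = 5.38×47 + 8.21×39 + 4.37×135 = 252.86 + 320.19 + 589.95 = 1163
ΣP(Year 1)Q(Year 2) = 7.67×47 + 8.68×39 + 3.81×135 = 360.49 + 338.52 + 514.35 = 1213.36
P = 1163 / 1213.36 × 100 = 95.8495
Fisher = √(L × P) = √(94.7136 × 95.8495) = 95.2799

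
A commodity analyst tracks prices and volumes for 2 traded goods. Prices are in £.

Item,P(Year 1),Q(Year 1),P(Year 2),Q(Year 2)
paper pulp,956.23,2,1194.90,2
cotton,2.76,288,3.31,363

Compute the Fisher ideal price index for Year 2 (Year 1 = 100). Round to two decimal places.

Laspeyres component (base-period weights):
ΣP(Year 2)Q(Year 1) = 1194.90×2 + 3.31×288 = 2389.8 + 953.28 = 3343.08
ΣP(Year 1)Q(Year 1) = 956.23×2 + 2.76×288 = 1912.46 + 794.88 = 2707.34
L = 3343.08 / 2707.34 × 100 = 123.4821
Paasche component (current-period weights):
ΣP(Year 2)Q(Year 2) = 1194.90×2 + 3.31×363 = 2389.8 + 1201.53 = 3591.33
ΣP(Year 1)Q(Year 2) = 956.23×2 + 2.76×363 = 1912.46 + 1001.88 = 2914.34
P = 3591.33 / 2914.34 × 100 = 123.2296
Fisher = √(L × P) = √(123.4821 × 123.2296) = 123.3558

123.36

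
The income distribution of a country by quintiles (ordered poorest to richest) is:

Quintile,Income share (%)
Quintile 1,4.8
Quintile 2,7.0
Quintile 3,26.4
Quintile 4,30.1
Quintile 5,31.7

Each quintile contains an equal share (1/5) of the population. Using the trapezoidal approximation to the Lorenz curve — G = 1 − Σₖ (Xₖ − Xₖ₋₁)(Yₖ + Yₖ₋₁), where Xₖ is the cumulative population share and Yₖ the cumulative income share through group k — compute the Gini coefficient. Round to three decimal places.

0.308

Cumulative income shares Yₖ: 0.0480, 0.1180, 0.3820, 0.6830, 1.0000
Σ (Xₖ−Xₖ₋₁)(Yₖ+Yₖ₋₁) = (1/5)(0.0480+0.0000) + (1/5)(0.1180+0.0480) + (1/5)(0.3820+0.1180) + (1/5)(0.6830+0.3820) + (1/5)(1.0000+0.6830)
  = 0.0096 + 0.0332 + 0.1000 + 0.2130 + 0.3366 = 0.6924
G = 1 − 0.6924 = 0.3076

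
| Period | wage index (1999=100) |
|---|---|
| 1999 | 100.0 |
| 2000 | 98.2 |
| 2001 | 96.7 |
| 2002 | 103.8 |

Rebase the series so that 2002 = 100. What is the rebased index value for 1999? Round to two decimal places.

Rebased(1999) = 100.0 / 103.8 × 100 = 96.3391

96.34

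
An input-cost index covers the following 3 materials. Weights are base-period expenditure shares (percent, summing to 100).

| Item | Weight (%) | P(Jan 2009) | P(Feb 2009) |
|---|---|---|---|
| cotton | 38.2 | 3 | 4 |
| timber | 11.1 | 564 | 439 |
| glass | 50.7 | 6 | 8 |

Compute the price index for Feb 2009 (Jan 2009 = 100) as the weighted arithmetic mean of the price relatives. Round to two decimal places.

127.17

cotton: 38.2 × (4/3) = 38.2 × 1.333333 = 50.9333
timber: 11.1 × (439/564) = 11.1 × 0.778369 = 8.6399
glass: 50.7 × (8/6) = 50.7 × 1.333333 = 67.6000
Index = Σ wᵢ·(p₁ᵢ/p₀ᵢ) = 50.9333 + 8.6399 + 67.6000 = 127.1732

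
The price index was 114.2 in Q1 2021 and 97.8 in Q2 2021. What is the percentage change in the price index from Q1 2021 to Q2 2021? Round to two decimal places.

Change = (97.8 − 114.2) / 114.2 × 100
       = -16.4 / 114.2 × 100 = -14.3608%

-14.36%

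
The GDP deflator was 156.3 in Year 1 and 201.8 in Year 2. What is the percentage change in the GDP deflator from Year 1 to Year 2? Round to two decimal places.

Change = (201.8 − 156.3) / 156.3 × 100
       = 45.5 / 156.3 × 100 = 29.1107%

29.11%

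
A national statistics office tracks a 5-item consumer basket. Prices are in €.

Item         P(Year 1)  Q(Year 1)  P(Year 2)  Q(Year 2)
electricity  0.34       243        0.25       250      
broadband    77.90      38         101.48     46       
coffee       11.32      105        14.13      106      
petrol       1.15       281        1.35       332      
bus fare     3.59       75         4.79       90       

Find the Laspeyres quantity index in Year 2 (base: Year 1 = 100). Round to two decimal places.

Laspeyres quantity index uses base-period prices as weights.
ΣP(Year 1)·Q(Year 2) = 0.34×250 + 77.90×46 + 11.32×106 + 1.15×332 + 3.59×90 = 85 + 3583.4 + 1199.92 + 381.8 + 323.1 = 5573.22
ΣP(Year 1)·Q(Year 1) = 0.34×243 + 77.90×38 + 11.32×105 + 1.15×281 + 3.59×75 = 82.62 + 2960.2 + 1188.6 + 323.15 + 269.25 = 4823.82
Index = 5573.22 / 4823.82 × 100 = 115.5354

115.54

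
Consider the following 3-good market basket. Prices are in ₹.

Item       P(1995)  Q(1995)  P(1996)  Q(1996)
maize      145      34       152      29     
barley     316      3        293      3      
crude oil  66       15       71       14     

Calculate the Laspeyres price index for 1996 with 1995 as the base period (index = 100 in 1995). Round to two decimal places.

Laspeyres price index uses base-period quantities as weights.
ΣP(1996)·Q(1995) = 152×34 + 293×3 + 71×15 = 5168 + 879 + 1065 = 7112
ΣP(1995)·Q(1995) = 145×34 + 316×3 + 66×15 = 4930 + 948 + 990 = 6868
Index = 7112 / 6868 × 100 = 103.5527

103.55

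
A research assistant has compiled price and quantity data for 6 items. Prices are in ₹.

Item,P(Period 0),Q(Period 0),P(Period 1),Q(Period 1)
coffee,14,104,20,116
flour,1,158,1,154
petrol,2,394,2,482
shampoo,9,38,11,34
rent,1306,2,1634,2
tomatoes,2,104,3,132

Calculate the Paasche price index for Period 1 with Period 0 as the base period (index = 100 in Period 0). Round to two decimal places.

126.20

Paasche price index uses current-period quantities as weights.
ΣP(Period 1)·Q(Period 1) = 20×116 + 1×154 + 2×482 + 11×34 + 1634×2 + 3×132 = 2320 + 154 + 964 + 374 + 3268 + 396 = 7476
ΣP(Period 0)·Q(Period 1) = 14×116 + 1×154 + 2×482 + 9×34 + 1306×2 + 2×132 = 1624 + 154 + 964 + 306 + 2612 + 264 = 5924
Index = 7476 / 5924 × 100 = 126.1985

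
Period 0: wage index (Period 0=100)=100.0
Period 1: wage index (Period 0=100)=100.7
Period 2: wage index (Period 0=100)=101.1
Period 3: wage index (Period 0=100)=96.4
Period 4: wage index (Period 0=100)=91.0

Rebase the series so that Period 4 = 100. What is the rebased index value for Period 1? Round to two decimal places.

110.66

Rebased(Period 1) = 100.7 / 91.0 × 100 = 110.6593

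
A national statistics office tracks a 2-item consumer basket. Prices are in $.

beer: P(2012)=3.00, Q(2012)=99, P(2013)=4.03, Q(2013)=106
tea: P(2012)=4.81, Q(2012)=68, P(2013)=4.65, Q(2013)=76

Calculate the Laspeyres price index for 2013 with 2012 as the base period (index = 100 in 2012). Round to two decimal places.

114.60

Laspeyres price index uses base-period quantities as weights.
ΣP(2013)·Q(2012) = 4.03×99 + 4.65×68 = 398.97 + 316.2 = 715.17
ΣP(2012)·Q(2012) = 3.00×99 + 4.81×68 = 297 + 327.08 = 624.08
Index = 715.17 / 624.08 × 100 = 114.5959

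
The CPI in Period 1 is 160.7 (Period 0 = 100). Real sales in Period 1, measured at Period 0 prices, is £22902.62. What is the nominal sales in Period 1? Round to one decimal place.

36804.5

Nominal = Real × (Index/100) = 22902.62 × (160.7/100)
        = 22902.62 × 1.607 = 36804.5103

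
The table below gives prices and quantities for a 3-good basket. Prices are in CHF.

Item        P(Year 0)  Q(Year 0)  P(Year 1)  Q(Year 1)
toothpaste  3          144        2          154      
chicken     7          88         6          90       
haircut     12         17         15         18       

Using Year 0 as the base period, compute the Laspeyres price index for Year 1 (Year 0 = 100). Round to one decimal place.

Laspeyres price index uses base-period quantities as weights.
ΣP(Year 1)·Q(Year 0) = 2×144 + 6×88 + 15×17 = 288 + 528 + 255 = 1071
ΣP(Year 0)·Q(Year 0) = 3×144 + 7×88 + 12×17 = 432 + 616 + 204 = 1252
Index = 1071 / 1252 × 100 = 85.5431

85.5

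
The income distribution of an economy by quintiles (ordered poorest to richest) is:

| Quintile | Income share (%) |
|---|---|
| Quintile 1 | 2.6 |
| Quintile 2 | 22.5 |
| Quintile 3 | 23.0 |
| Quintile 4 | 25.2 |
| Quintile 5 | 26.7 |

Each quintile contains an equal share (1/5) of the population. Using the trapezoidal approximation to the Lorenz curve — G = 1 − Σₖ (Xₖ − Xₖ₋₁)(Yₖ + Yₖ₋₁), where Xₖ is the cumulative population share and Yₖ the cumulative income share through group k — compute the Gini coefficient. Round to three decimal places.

Cumulative income shares Yₖ: 0.0260, 0.2510, 0.4810, 0.7330, 1.0000
Σ (Xₖ−Xₖ₋₁)(Yₖ+Yₖ₋₁) = (1/5)(0.0260+0.0000) + (1/5)(0.2510+0.0260) + (1/5)(0.4810+0.2510) + (1/5)(0.7330+0.4810) + (1/5)(1.0000+0.7330)
  = 0.0052 + 0.0554 + 0.1464 + 0.2428 + 0.3466 = 0.7964
G = 1 − 0.7964 = 0.2036

0.204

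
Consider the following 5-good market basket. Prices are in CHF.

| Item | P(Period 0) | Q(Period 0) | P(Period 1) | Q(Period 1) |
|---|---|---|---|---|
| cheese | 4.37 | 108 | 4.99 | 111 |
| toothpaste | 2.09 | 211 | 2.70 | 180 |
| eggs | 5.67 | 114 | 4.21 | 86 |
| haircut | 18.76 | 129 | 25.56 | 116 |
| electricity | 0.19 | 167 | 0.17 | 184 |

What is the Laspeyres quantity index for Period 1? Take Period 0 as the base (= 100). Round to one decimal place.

Laspeyres quantity index uses base-period prices as weights.
ΣP(Period 0)·Q(Period 1) = 4.37×111 + 2.09×180 + 5.67×86 + 18.76×116 + 0.19×184 = 485.07 + 376.2 + 487.62 + 2176.16 + 34.96 = 3560.01
ΣP(Period 0)·Q(Period 0) = 4.37×108 + 2.09×211 + 5.67×114 + 18.76×129 + 0.19×167 = 471.96 + 440.99 + 646.38 + 2420.04 + 31.73 = 4011.1
Index = 3560.01 / 4011.1 × 100 = 88.7540

88.8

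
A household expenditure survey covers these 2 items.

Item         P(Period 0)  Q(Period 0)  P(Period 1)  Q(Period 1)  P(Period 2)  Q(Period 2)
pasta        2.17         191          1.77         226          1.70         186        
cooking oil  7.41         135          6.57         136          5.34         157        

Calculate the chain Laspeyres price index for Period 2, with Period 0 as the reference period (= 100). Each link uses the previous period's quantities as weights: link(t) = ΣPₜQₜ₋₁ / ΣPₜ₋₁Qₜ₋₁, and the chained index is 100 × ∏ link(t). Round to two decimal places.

74.33

Link Period 0→Period 1:
ΣP(Period 1)Q(Period 0) = 1.77×191 + 6.57×135 = 338.07 + 886.95 = 1225.02
ΣP(Period 0)Q(Period 0) = 2.17×191 + 7.41×135 = 414.47 + 1000.35 = 1414.82
link = 1225.02/1414.82 = 0.865849
Link Period 1→Period 2:
ΣP(Period 2)Q(Period 1) = 1.70×226 + 5.34×136 = 384.2 + 726.24 = 1110.44
ΣP(Period 1)Q(Period 1) = 1.77×226 + 6.57×136 = 400.02 + 893.52 = 1293.54
link = 1110.44/1293.54 = 0.858450
Chained index = 100 × 0.865849 × 0.858450 = 74.3288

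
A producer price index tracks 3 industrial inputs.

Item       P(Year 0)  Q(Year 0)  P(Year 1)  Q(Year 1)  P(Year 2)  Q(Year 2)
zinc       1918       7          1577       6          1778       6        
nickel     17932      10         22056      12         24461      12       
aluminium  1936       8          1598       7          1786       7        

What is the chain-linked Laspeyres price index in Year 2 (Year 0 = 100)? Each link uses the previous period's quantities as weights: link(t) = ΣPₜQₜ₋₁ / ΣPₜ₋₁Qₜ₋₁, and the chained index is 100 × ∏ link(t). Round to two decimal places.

130.27

Link Year 0→Year 1:
ΣP(Year 1)Q(Year 0) = 1577×7 + 22056×10 + 1598×8 = 11039 + 220560 + 12784 = 244383
ΣP(Year 0)Q(Year 0) = 1918×7 + 17932×10 + 1936×8 = 13426 + 179320 + 15488 = 208234
link = 244383/208234 = 1.173598
Link Year 1→Year 2:
ΣP(Year 2)Q(Year 1) = 1778×6 + 24461×12 + 1786×7 = 10668 + 293532 + 12502 = 316702
ΣP(Year 1)Q(Year 1) = 1577×6 + 22056×12 + 1598×7 = 9462 + 264672 + 11186 = 285320
link = 316702/285320 = 1.109989
Chained index = 100 × 1.173598 × 1.109989 = 130.2681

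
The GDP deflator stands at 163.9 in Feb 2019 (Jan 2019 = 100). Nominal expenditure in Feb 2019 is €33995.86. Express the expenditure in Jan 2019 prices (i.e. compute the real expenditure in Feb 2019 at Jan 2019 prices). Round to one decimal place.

20741.8

Real = Nominal ÷ (Index/100) = 33995.86 ÷ (163.9/100)
     = 33995.86 ÷ 1.639 = 20741.8304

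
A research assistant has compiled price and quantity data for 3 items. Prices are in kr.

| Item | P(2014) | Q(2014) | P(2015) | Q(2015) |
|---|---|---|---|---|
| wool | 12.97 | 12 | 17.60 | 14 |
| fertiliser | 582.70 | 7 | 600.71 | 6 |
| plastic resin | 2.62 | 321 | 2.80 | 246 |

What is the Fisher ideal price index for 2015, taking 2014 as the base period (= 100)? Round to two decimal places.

Laspeyres component (base-period weights):
ΣP(2015)Q(2014) = 17.60×12 + 600.71×7 + 2.80×321 = 211.2 + 4204.97 + 898.8 = 5314.97
ΣP(2014)Q(2014) = 12.97×12 + 582.70×7 + 2.62×321 = 155.64 + 4078.9 + 841.02 = 5075.56
L = 5314.97 / 5075.56 × 100 = 104.7169
Paasche component (current-period weights):
ΣP(2015)Q(2015) = 17.60×14 + 600.71×6 + 2.80×246 = 246.4 + 3604.26 + 688.8 = 4539.46
ΣP(2014)Q(2015) = 12.97×14 + 582.70×6 + 2.62×246 = 181.58 + 3496.2 + 644.52 = 4322.3
P = 4539.46 / 4322.3 × 100 = 105.0242
Fisher = √(L × P) = √(104.7169 × 105.0242) = 104.8704

104.87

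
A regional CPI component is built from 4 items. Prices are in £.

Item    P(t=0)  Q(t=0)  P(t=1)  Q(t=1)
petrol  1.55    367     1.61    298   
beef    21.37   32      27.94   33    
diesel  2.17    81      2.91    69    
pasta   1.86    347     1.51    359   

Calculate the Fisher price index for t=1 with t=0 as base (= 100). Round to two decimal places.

108.15

Laspeyres component (base-period weights):
ΣP(t=1)Q(t=0) = 1.61×367 + 27.94×32 + 2.91×81 + 1.51×347 = 590.87 + 894.08 + 235.71 + 523.97 = 2244.63
ΣP(t=0)Q(t=0) = 1.55×367 + 21.37×32 + 2.17×81 + 1.86×347 = 568.85 + 683.84 + 175.77 + 645.42 = 2073.88
L = 2244.63 / 2073.88 × 100 = 108.2334
Paasche component (current-period weights):
ΣP(t=1)Q(t=1) = 1.61×298 + 27.94×33 + 2.91×69 + 1.51×359 = 479.78 + 922.02 + 200.79 + 542.09 = 2144.68
ΣP(t=0)Q(t=1) = 1.55×298 + 21.37×33 + 2.17×69 + 1.86×359 = 461.9 + 705.21 + 149.73 + 667.74 = 1984.58
P = 2144.68 / 1984.58 × 100 = 108.0672
Fisher = √(L × P) = √(108.2334 × 108.0672) = 108.1502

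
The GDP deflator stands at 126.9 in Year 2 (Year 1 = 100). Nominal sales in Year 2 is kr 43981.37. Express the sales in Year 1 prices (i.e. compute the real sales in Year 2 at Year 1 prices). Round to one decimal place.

34658.3

Real = Nominal ÷ (Index/100) = 43981.37 ÷ (126.9/100)
     = 43981.37 ÷ 1.269 = 34658.2900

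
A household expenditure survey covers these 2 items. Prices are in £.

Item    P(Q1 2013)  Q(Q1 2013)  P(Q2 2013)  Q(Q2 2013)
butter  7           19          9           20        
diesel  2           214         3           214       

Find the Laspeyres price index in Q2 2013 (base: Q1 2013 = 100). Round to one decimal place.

144.9

Laspeyres price index uses base-period quantities as weights.
ΣP(Q2 2013)·Q(Q1 2013) = 9×19 + 3×214 = 171 + 642 = 813
ΣP(Q1 2013)·Q(Q1 2013) = 7×19 + 2×214 = 133 + 428 = 561
Index = 813 / 561 × 100 = 144.9198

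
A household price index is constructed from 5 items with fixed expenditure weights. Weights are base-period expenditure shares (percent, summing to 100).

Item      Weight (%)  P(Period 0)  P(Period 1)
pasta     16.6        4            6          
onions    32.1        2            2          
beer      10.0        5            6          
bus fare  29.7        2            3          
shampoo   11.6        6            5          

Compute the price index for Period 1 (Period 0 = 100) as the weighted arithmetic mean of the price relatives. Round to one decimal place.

123.2

pasta: 16.6 × (6/4) = 16.6 × 1.500000 = 24.9000
onions: 32.1 × (2/2) = 32.1 × 1.000000 = 32.1000
beer: 10.0 × (6/5) = 10.0 × 1.200000 = 12.0000
bus fare: 29.7 × (3/2) = 29.7 × 1.500000 = 44.5500
shampoo: 11.6 × (5/6) = 11.6 × 0.833333 = 9.6667
Index = Σ wᵢ·(p₁ᵢ/p₀ᵢ) = 24.9000 + 32.1000 + 12.0000 + 44.5500 + 9.6667 = 123.2167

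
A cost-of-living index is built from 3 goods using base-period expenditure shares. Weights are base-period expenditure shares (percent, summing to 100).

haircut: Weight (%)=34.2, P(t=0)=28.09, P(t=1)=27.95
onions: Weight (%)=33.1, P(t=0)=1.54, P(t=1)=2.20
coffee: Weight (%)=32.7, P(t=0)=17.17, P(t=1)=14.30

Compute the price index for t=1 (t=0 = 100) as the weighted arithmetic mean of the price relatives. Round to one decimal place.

haircut: 34.2 × (27.95/28.09) = 34.2 × 0.995016 = 34.0295
onions: 33.1 × (2.20/1.54) = 33.1 × 1.428571 = 47.2857
coffee: 32.7 × (14.30/17.17) = 32.7 × 0.832848 = 27.2341
Index = Σ wᵢ·(p₁ᵢ/p₀ᵢ) = 34.0295 + 47.2857 + 27.2341 = 108.5494

108.5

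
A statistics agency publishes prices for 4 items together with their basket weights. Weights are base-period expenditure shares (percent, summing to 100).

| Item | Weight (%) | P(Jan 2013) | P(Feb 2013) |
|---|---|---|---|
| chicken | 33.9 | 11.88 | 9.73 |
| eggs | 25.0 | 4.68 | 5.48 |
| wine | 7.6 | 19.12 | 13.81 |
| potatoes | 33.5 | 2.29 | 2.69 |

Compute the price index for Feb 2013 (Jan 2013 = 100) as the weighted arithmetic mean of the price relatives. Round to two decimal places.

chicken: 33.9 × (9.73/11.88) = 33.9 × 0.819024 = 27.7649
eggs: 25.0 × (5.48/4.68) = 25.0 × 1.170940 = 29.2735
wine: 7.6 × (13.81/19.12) = 7.6 × 0.722280 = 5.4893
potatoes: 33.5 × (2.69/2.29) = 33.5 × 1.174672 = 39.3515
Index = Σ wᵢ·(p₁ᵢ/p₀ᵢ) = 27.7649 + 29.2735 + 5.4893 + 39.3515 = 101.8793

101.88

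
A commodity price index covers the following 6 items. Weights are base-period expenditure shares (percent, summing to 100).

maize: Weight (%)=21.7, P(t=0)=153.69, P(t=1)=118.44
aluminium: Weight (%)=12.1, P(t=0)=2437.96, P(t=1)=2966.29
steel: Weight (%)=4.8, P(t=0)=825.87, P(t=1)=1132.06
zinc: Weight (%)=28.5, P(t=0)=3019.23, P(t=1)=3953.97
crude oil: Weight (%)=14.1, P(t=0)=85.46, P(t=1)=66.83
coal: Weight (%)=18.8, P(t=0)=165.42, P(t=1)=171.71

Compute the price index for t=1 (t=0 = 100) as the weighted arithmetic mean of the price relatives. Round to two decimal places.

maize: 21.7 × (118.44/153.69) = 21.7 × 0.770642 = 16.7229
aluminium: 12.1 × (2966.29/2437.96) = 12.1 × 1.216710 = 14.7222
steel: 4.8 × (1132.06/825.87) = 4.8 × 1.370748 = 6.5796
zinc: 28.5 × (3953.97/3019.23) = 28.5 × 1.309595 = 37.3235
crude oil: 14.1 × (66.83/85.46) = 14.1 × 0.782003 = 11.0262
coal: 18.8 × (171.71/165.42) = 18.8 × 1.038024 = 19.5149
Index = Σ wᵢ·(p₁ᵢ/p₀ᵢ) = 16.7229 + 14.7222 + 6.5796 + 37.3235 + 11.0262 + 19.5149 = 105.8893

105.89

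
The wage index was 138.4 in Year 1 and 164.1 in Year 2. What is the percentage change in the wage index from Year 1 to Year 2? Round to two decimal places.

18.57%

Change = (164.1 − 138.4) / 138.4 × 100
       = 25.7 / 138.4 × 100 = 18.5694%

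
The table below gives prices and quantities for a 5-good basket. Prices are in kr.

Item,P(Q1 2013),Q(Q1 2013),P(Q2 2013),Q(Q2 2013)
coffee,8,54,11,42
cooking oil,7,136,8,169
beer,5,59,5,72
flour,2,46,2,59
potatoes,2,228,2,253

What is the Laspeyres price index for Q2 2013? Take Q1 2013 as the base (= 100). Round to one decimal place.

113.4

Laspeyres price index uses base-period quantities as weights.
ΣP(Q2 2013)·Q(Q1 2013) = 11×54 + 8×136 + 5×59 + 2×46 + 2×228 = 594 + 1088 + 295 + 92 + 456 = 2525
ΣP(Q1 2013)·Q(Q1 2013) = 8×54 + 7×136 + 5×59 + 2×46 + 2×228 = 432 + 952 + 295 + 92 + 456 = 2227
Index = 2525 / 2227 × 100 = 113.3812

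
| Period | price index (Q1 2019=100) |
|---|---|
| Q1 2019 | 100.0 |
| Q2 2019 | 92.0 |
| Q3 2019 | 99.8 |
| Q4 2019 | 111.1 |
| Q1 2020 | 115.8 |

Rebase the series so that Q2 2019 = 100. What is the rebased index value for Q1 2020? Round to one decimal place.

Rebased(Q1 2020) = 115.8 / 92.0 × 100 = 125.8696

125.9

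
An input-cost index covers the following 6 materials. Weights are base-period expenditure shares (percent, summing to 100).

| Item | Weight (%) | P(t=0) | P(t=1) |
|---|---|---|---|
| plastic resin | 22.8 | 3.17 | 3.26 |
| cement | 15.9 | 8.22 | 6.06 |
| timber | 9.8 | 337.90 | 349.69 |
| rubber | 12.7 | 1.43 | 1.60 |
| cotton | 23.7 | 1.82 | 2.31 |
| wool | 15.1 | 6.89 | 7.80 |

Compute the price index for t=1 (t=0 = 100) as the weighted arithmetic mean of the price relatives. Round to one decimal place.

plastic resin: 22.8 × (3.26/3.17) = 22.8 × 1.028391 = 23.4473
cement: 15.9 × (6.06/8.22) = 15.9 × 0.737226 = 11.7219
timber: 9.8 × (349.69/337.90) = 9.8 × 1.034892 = 10.1419
rubber: 12.7 × (1.60/1.43) = 12.7 × 1.118881 = 14.2098
cotton: 23.7 × (2.31/1.82) = 23.7 × 1.269231 = 30.0808
wool: 15.1 × (7.80/6.89) = 15.1 × 1.132075 = 17.0943
Index = Σ wᵢ·(p₁ᵢ/p₀ᵢ) = 23.4473 + 11.7219 + 10.1419 + 14.2098 + 30.0808 + 17.0943 = 106.6961

106.7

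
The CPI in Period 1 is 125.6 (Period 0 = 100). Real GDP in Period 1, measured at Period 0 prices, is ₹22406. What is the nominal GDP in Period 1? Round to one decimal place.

Nominal = Real × (Index/100) = 22406 × (125.6/100)
        = 22406 × 1.256 = 28141.9360

28141.9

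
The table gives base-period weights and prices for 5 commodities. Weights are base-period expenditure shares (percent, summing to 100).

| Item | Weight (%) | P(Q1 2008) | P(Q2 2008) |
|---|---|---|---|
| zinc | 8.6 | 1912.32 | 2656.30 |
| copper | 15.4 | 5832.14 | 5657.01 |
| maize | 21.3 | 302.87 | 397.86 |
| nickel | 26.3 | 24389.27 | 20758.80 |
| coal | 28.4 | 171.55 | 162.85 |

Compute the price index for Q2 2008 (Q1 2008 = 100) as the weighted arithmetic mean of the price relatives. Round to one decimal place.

104.2

zinc: 8.6 × (2656.30/1912.32) = 8.6 × 1.389046 = 11.9458
copper: 15.4 × (5657.01/5832.14) = 15.4 × 0.969972 = 14.9376
maize: 21.3 × (397.86/302.87) = 21.3 × 1.313633 = 27.9804
nickel: 26.3 × (20758.80/24389.27) = 26.3 × 0.851145 = 22.3851
coal: 28.4 × (162.85/171.55) = 28.4 × 0.949286 = 26.9597
Index = Σ wᵢ·(p₁ᵢ/p₀ᵢ) = 11.9458 + 14.9376 + 27.9804 + 22.3851 + 26.9597 = 104.2086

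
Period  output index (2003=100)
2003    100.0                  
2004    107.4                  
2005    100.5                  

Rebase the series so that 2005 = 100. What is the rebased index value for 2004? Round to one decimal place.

106.9

Rebased(2004) = 107.4 / 100.5 × 100 = 106.8657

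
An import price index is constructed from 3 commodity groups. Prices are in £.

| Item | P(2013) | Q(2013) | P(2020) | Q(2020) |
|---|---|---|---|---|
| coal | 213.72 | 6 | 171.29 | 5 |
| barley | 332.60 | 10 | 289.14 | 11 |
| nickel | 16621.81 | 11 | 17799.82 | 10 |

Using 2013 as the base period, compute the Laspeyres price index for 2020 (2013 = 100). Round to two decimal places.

Laspeyres price index uses base-period quantities as weights.
ΣP(2020)·Q(2013) = 171.29×6 + 289.14×10 + 17799.82×11 = 1027.74 + 2891.4 + 195798.02 = 199717.16
ΣP(2013)·Q(2013) = 213.72×6 + 332.60×10 + 16621.81×11 = 1282.32 + 3326 + 182839.91 = 187448.23
Index = 199717.16 / 187448.23 × 100 = 106.5452

106.55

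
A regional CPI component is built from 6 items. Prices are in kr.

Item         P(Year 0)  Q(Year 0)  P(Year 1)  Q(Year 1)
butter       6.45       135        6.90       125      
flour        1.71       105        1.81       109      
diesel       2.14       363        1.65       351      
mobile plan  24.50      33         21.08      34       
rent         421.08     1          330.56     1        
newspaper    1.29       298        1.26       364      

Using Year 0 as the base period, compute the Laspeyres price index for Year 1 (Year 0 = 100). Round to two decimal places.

90.73

Laspeyres price index uses base-period quantities as weights.
ΣP(Year 1)·Q(Year 0) = 6.90×135 + 1.81×105 + 1.65×363 + 21.08×33 + 330.56×1 + 1.26×298 = 931.5 + 190.05 + 598.95 + 695.64 + 330.56 + 375.48 = 3122.18
ΣP(Year 0)·Q(Year 0) = 6.45×135 + 1.71×105 + 2.14×363 + 24.50×33 + 421.08×1 + 1.29×298 = 870.75 + 179.55 + 776.82 + 808.5 + 421.08 + 384.42 = 3441.12
Index = 3122.18 / 3441.12 × 100 = 90.7315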